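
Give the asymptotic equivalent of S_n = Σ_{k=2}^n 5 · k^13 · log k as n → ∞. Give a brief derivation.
S_n ~ 5 · n^14 log n / 14 − 5 · n^14 / 196

By integral comparison, S_n = ∫_1^n 5 · x^13 · log x dx + O(n^13 · log n). For the integral, ∫ x^13 log x dx = n^14 log n / 14 − n^14/196 (integration by parts). Hence S_n ~ 5 · n^14 log n / 14 − 5 · n^14 / 196.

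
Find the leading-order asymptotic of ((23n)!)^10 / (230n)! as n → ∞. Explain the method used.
((23n)!)^10/(230n)! ~ ((2π·23n)^(9/2) / sqrt(10)) · 10^(−10·23n)  →  0

Write N = 23n. Stirling: N! ~ sqrt(2π N)(N/e)^N and (10N)! ~ sqrt(2π·10N)·(10N/e)^(10N).
  (N!)^10/(10N)! ~ (2π N)^(10/2) (N/e)^(10N) / [sqrt(2π·10N) (10N/e)^(10N)]
     = (2π N)^(10/2) / sqrt(2π·10N) · (N/(10N))^(10N)
     = (2π N)^((10−1)/2) / sqrt(10) · 10^(−10N).
Since 10^10 > 1, the factor 10^(−10N) decays exponentially, so the ratio → 0. Substituting N = 23n gives the stated form.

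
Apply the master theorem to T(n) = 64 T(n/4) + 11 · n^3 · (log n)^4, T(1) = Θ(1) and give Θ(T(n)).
T(n) = Θ(n^3 · (log n)^5)

Here log_4 64 = 3 and f(n) = 11 · n^3 · (log n)^4 = Θ(n^(log_4 64) · (log n)^4). This is the extended Case 2 of the master theorem (f matches the critical exponent up to log factors), giving T(n) = Θ(n^(log_4 64) · (log n)^(4+1)) = Θ(n^3 · (log n)^5).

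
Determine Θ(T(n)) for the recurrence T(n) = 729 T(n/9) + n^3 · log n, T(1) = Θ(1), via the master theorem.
T(n) = Θ(n^3 · (log n)^2)

Here log_9 729 = 3 and f(n) = n^3 · log n = Θ(n^(log_9 729) · (log n)^1). This is the extended Case 2 of the master theorem (f matches the critical exponent up to log factors), giving T(n) = Θ(n^(log_9 729) · (log n)^(1+1)) = Θ(n^3 · (log n)^2).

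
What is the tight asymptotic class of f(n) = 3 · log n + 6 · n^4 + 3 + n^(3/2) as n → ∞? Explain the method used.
f(n) ∈ Θ(n^4)

Compare the terms by growth order. For large n, n^a · (log n)^b dominates n^a' · (log n)^b' iff a > a', or (a = a' and b > b'). Ranking the 4 terms shows the dominant one is 6 · n^4. Hence f(n) ∈ Θ(n^4).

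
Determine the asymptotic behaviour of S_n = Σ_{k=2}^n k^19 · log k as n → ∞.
S_n ~ n^20 log n / 20 − n^20 / 400

By integral comparison, S_n = ∫_1^n x^19 · log x dx + O(n^19 · log n). For the integral, ∫ x^19 log x dx = n^20 log n / 20 − n^20/400 (integration by parts). Hence S_n ~ n^20 log n / 20 − n^20 / 400.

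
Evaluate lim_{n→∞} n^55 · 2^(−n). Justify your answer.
lim = 0

Exponentials with base > 1 dominate every fixed polynomial: for any fixed c, n^c / 2^n → 0 as n → ∞ (e.g. by the ratio test, or by writing 2^n = e^(n ln 2) and noting e^(n ln 2) / n^c → ∞). Hence n^55 · 2^(−n) = n^55 / 2^n → 0.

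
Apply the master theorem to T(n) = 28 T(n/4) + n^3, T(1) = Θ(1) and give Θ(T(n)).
T(n) = Θ(n^3)

log_4 28 ≈ 2.404. f(n) = n^3 dominates n^(log_4 28) since 3 > 2.404, and the regularity condition a·f(n/b) = 28·(n/4)^3 = (28/64)·n^3 ≤ c·f(n) holds with c = 28/64 ≈ 0.438 < 1. So this is Case 3: T(n) = Θ(f(n)) = Θ(n^3).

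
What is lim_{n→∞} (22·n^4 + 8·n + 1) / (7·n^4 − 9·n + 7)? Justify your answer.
lim = 22/7

For large n the leading n^4 terms dominate both numerator and denominator. Dividing top and bottom by n^4, every other term tends to 0, leaving 22/7.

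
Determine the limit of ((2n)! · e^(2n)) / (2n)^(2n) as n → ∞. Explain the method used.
lim = ∞

Stirling: (2n)! ~ sqrt(2π·2n) · (2n/e)^(2n). Hence
  (2n)! · e^(2n) / (2n)^(2n) ~ sqrt(2π·2n) = sqrt(2π·2) · sqrt(n) → ∞.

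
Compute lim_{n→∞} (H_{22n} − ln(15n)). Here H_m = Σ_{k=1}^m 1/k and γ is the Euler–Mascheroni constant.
lim = ln(22/15) + γ

By Euler-Maclaurin, H_m = ln m + γ + O(1/m). So
  H_{22n} − ln(15n) = ln(22n) + γ − ln(15n) + O(1/n)
                       = ln(22/15) + γ + O(1/n).
Hence the limit is ln(22/15) + γ.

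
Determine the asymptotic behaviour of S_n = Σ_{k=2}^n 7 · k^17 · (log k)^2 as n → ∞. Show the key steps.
S_n ~ 7 · n^18 · (log n)^2 / 18

By integral comparison, S_n = ∫_1^n 7 · x^17 · (log x)^2 dx + O(n^17 · (log n)^2). For the integral, the leading term of ∫_1^n x^17 (log x)^2 dx is n^18/18 · (log n)^2 (by repeated integration by parts; each step lowers the log-exponent and produces a relatively O(1/log n) correction). Hence S_n ~ 7 · n^18 · (log n)^2 / 18.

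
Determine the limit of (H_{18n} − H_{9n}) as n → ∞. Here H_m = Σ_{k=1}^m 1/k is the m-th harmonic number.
lim = ln(18/9) = ln 2

Euler-Maclaurin gives H_m = ln m + γ + 1/(2m) + O(1/m^2). The γ and O(1/m) terms cancel in the difference:
  H_{18n} − H_{9n} = ln(18n) − ln(9n) + O(1/n) = ln(18/9) + O(1/n).
Hence the limit is ln(18/9) = ln 2.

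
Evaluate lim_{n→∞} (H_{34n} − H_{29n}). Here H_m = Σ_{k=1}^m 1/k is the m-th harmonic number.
lim = ln(34/29)

Euler-Maclaurin gives H_m = ln m + γ + 1/(2m) + O(1/m^2). The γ and O(1/m) terms cancel in the difference:
  H_{34n} − H_{29n} = ln(34n) − ln(29n) + O(1/n) = ln(34/29) + O(1/n).
Hence the limit is ln(34/29).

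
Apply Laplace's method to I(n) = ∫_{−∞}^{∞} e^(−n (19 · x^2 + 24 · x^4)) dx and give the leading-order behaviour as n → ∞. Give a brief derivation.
I(n) ~ sqrt(π/(19n))

φ(x) = 19 · x^2 + 24 · x^4 has its unique global minimum at x* = 0 (since φ'(x) = 38x + 96x^3 = 0 only at x = 0 for real x with both coefficients positive, and φ → ∞ as |x| → ∞). At x* = 0, φ(0) = 0 and φ''(0) = 38. Laplace's method then gives
  I(n) ~ sqrt(2π / (n · φ''(0))) · e^(−n φ(0)) = sqrt(2π / (38n)) = sqrt(π/(19n)).
The 24 · x^4 term contributes only at subleading order (an O(1/n) relative correction).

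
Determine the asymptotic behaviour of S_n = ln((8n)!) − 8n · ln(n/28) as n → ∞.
S_n ~ 8n · (ln 224 − 1) + O(ln n)

Stirling: ln((8n)!) = 8n ln(8n) − 8n + O(ln n).
  S_n = 8n ln(8n) − 8n − 8n ln(n/28) + O(ln n)
      = 8n ln(8n) − 8n ln n + 8n ln 28 − 8n + O(ln n)
      = 8n ln 8 + 8n ln 28 − 8n + O(ln n)
      = 8n (ln 224 − 1) + O(ln n).
Numerically ln(224) − 1 ≈ 4.4116.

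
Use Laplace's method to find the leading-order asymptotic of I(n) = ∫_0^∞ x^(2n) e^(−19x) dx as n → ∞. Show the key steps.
I(n) ~ (sqrt(2π·2n) / 19) · (2n/(19e))^(2n)

Write the integrand as exp(2n ln x − 19x) and set f(x) = 2n ln x − 19x. Then f'(x) = 2n/x − 19 = 0 at x* = 2n/19, and f''(x*) = −2n/x*^2 = −19^2/(2n). Laplace's method (interior maximum) gives
  I(n) ~ e^(f(x*)) · sqrt(2π / |f''(x*)|)
        = exp(2n ln(2n/19) − 2n) · sqrt(2π · 2n / 19^2)
        = (2n/19)^(2n) e^(−2n) · sqrt(2π·2n) / 19
        = (sqrt(2π·2n) / 19) · (2n/(19e))^(2n).
This matches Γ(2n+1)/19^(2n+1) with Stirling applied to Γ.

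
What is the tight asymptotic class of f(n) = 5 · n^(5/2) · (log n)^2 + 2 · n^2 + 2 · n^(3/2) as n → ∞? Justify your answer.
f(n) ∈ Θ(n^(5/2) · (log n)^2)

Compare the terms by growth order. For large n, n^a · (log n)^b dominates n^a' · (log n)^b' iff a > a', or (a = a' and b > b'). Ranking the 3 terms shows the dominant one is 5 · n^(5/2) · (log n)^2. Hence f(n) ∈ Θ(n^(5/2) · (log n)^2).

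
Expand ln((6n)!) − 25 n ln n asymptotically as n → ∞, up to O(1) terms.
ln((6n)!) − 25 n ln n = −19 n ln n + 6(ln 6 − 1) n + (1/2) ln(2π·6n) + O(1/n)

Stirling: ln((6n)!) = 6n ln(6n) − 6n + (1/2) ln(2π·6n) + O(1/n).
Expand 6n ln(6n) = 6n (ln n + ln 6) = 6n ln n + 6n ln 6.
Subtract 25n ln n: leading term is (6 − 25) n ln n = −19 n ln n. The next term is 6n ln 6 − 6n = 6(ln 6 − 1) n. Then the (1/2) ln(2π·6n) correction.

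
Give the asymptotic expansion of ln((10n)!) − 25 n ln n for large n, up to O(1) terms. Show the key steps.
ln((10n)!) − 25 n ln n = −15 n ln n + 10(ln 10 − 1) n + (1/2) ln(2π·10n) + O(1/n)

Stirling: ln((10n)!) = 10n ln(10n) − 10n + (1/2) ln(2π·10n) + O(1/n).
Expand 10n ln(10n) = 10n (ln n + ln 10) = 10n ln n + 10n ln 10.
Subtract 25n ln n: leading term is (10 − 25) n ln n = −15 n ln n. The next term is 10n ln 10 − 10n = 10(ln 10 − 1) n. Then the (1/2) ln(2π·10n) correction.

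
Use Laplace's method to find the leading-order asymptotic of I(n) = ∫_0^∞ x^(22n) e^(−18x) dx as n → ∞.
I(n) ~ (sqrt(2π·22n) / 18) · (22n/(18e))^(22n)

Write the integrand as exp(22n ln x − 18x) and set f(x) = 22n ln x − 18x. Then f'(x) = 22n/x − 18 = 0 at x* = 22n/18, and f''(x*) = −22n/x*^2 = −18^2/(22n). Laplace's method (interior maximum) gives
  I(n) ~ e^(f(x*)) · sqrt(2π / |f''(x*)|)
        = exp(22n ln(22n/18) − 22n) · sqrt(2π · 22n / 18^2)
        = (22n/18)^(22n) e^(−22n) · sqrt(2π·22n) / 18
        = (sqrt(2π·22n) / 18) · (22n/(18e))^(22n).
This matches Γ(22n+1)/18^(22n+1) with Stirling applied to Γ.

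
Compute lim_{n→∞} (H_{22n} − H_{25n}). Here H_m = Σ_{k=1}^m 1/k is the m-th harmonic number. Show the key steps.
lim = ln(22/25)

Euler-Maclaurin gives H_m = ln m + γ + 1/(2m) + O(1/m^2). The γ and O(1/m) terms cancel in the difference:
  H_{22n} − H_{25n} = ln(22n) − ln(25n) + O(1/n) = ln(22/25) + O(1/n).
Hence the limit is ln(22/25).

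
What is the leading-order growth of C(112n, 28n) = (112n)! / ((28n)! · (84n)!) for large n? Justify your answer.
C(112n, 28n) ~ (256/27)^(28n) · sqrt(2/(3π·28n))

Write N = 28n. Apply Stirling to each factorial:
  (4N)! ~ sqrt(2π·4N) · (4N/e)^(4N),
  N! ~ sqrt(2π N) · (N/e)^N,
  (3N)! ~ sqrt(2π·3N) · (3N/e)^(3N).
The exponential factors combine to (4N)^(4N) / (N^N · (3N)^(3N)) = 4^(4N)/3^(3N) = (4^4/3^3)^N = (256/27)^N.
The square-root prefactors combine to sqrt(2π·4N) / (sqrt(2π N)·sqrt(2π·3N)) = sqrt(4 / (2π·3·N)) = sqrt(2/(3π·28n)).
Substituting N = 28n: C(112n, 28n) ~ (256/27)^(28n) · sqrt(2/(3π·28n)).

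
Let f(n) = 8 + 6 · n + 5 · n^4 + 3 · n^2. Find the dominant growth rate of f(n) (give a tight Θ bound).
f(n) ∈ Θ(n^4)

Compare the terms by growth order. For large n, n^a · (log n)^b dominates n^a' · (log n)^b' iff a > a', or (a = a' and b > b'). Ranking the 4 terms shows the dominant one is 5 · n^4. Hence f(n) ∈ Θ(n^4).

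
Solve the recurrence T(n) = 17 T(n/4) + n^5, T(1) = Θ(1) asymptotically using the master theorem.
T(n) = Θ(n^5)

log_4 17 ≈ 2.044. f(n) = n^5 dominates n^(log_4 17) since 5 > 2.044, and the regularity condition a·f(n/b) = 17·(n/4)^5 = (17/1024)·n^5 ≤ c·f(n) holds with c = 17/1024 ≈ 0.0166 < 1. So this is Case 3: T(n) = Θ(f(n)) = Θ(n^5).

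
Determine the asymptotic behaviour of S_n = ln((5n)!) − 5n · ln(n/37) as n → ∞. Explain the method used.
S_n ~ 5n · (ln 185 − 1) + O(ln n)

Stirling: ln((5n)!) = 5n ln(5n) − 5n + O(ln n).
  S_n = 5n ln(5n) − 5n − 5n ln(n/37) + O(ln n)
      = 5n ln(5n) − 5n ln n + 5n ln 37 − 5n + O(ln n)
      = 5n ln 5 + 5n ln 37 − 5n + O(ln n)
      = 5n (ln 185 − 1) + O(ln n).
Numerically ln(185) − 1 ≈ 4.2204.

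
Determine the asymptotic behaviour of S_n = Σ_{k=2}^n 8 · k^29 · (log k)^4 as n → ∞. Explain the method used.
S_n ~ 4 · n^30 · (log n)^4 / 15

By integral comparison, S_n = ∫_1^n 8 · x^29 · (log x)^4 dx + O(n^29 · (log n)^4). For the integral, the leading term of ∫_1^n x^29 (log x)^4 dx is n^30/30 · (log n)^4 (by repeated integration by parts; each step lowers the log-exponent and produces a relatively O(1/log n) correction). Hence S_n ~ 4 · n^30 · (log n)^4 / 15.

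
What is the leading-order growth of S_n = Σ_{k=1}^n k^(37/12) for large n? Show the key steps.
S_n ~ (12/49) · n^(49/12)

Integral comparison: Σ_{k=1}^n k^(37/12) = ∫_0^n x^(37/12) dx + O(n^(37/12)). The integral is n^(1 + 37/12) / (1 + 37/12) = n^((37+12)/12) / ((37+12)/12) = (12/49) · n^(49/12).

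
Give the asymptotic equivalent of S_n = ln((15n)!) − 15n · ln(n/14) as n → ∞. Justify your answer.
S_n ~ 15n · (ln 210 − 1) + O(ln n)

Stirling: ln((15n)!) = 15n ln(15n) − 15n + O(ln n).
  S_n = 15n ln(15n) − 15n − 15n ln(n/14) + O(ln n)
      = 15n ln(15n) − 15n ln n + 15n ln 14 − 15n + O(ln n)
      = 15n ln 15 + 15n ln 14 − 15n + O(ln n)
      = 15n (ln 210 − 1) + O(ln n).
Numerically ln(210) − 1 ≈ 4.3471.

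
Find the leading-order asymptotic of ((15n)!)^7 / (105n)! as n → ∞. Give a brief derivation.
((15n)!)^7/(105n)! ~ ((2π·15n)^(6/2) / sqrt(7)) · 7^(−7·15n)  →  0

Write N = 15n. Stirling: N! ~ sqrt(2π N)(N/e)^N and (7N)! ~ sqrt(2π·7N)·(7N/e)^(7N).
  (N!)^7/(7N)! ~ (2π N)^(7/2) (N/e)^(7N) / [sqrt(2π·7N) (7N/e)^(7N)]
     = (2π N)^(7/2) / sqrt(2π·7N) · (N/(7N))^(7N)
     = (2π N)^((7−1)/2) / sqrt(7) · 7^(−7N).
Since 7^7 > 1, the factor 7^(−7N) decays exponentially, so the ratio → 0. Substituting N = 15n gives the stated form.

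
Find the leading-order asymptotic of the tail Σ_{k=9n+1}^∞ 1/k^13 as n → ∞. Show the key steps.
Σ_{k>9n} 1/k^13 ~ 1/(12 · (9n)^12)

Compare to the integral: ∫_{9n}^∞ x^(−13) dx = [−x^(−12)/12]_{9n}^∞ = 1/((13−1)·(9n)^12). Euler-Maclaurin then gives
  Σ_{k>9n} 1/k^13 = ∫_{9n}^∞ dx/x^13 − 1/(2·(9n)^13) + O(1/(9n)^14).
(Equivalently this is ζ(13) − Σ_{k≤9n} 1/k^13.)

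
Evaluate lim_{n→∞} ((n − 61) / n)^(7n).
lim = e^(−427)

Rewrite as (1 − 61/n)^(7n). By the standard limit (1 + x/n)^n → e^x, we have (1 − 61/n)^n → e^(−61), and raising to the 7th power gives e^(−427).
More precisely, ln[(1 − 61/n)^(7n)] = 7n · ln(1 − 61/n) = 7n · (-61/n + O(1/n^2)) = -427 + O(1/n) → -427.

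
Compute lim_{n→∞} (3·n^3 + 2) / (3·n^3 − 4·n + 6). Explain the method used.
lim = 3/3 = 1

For large n the leading n^3 terms dominate both numerator and denominator. Dividing top and bottom by n^3, every other term tends to 0, leaving 3/3 = 1.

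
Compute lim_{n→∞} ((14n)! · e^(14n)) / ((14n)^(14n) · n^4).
lim = 0

Stirling: (14n)! ~ sqrt(2π·14n) · (14n/e)^(14n). Hence
  (14n)! · e^(14n) / (14n)^(14n) ~ sqrt(2π·14n).
Dividing by n^4: sqrt(2π·14n) / n^4 = sqrt(2π·14) · n^((1−8)/2), so the expression behaves like sqrt(2π·14) · n^((1−8)/2) → 0.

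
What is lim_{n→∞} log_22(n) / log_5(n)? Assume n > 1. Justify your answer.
lim = ln(5) / ln(22) = log_22(5)

Change of base: log_22(n) = ln n / ln 22 and log_5(n) = ln n / ln 5. The ratio is (ln n / ln 22) · (ln 5 / ln n) = ln 5 / ln 22, a constant independent of n. So the limit is ln 5 / ln 22 = log_22(5).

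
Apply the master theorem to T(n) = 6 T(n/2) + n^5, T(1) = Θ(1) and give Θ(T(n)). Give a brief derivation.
T(n) = Θ(n^5)

log_2 6 ≈ 2.585. f(n) = n^5 dominates n^(log_2 6) since 5 > 2.585, and the regularity condition a·f(n/b) = 6·(n/2)^5 = (6/32)·n^5 ≤ c·f(n) holds with c = 6/32 ≈ 0.188 < 1. So this is Case 3: T(n) = Θ(f(n)) = Θ(n^5).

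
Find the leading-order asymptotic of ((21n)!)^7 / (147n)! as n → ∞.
((21n)!)^7/(147n)! ~ ((2π·21n)^(6/2) / sqrt(7)) · 7^(−7·21n)  →  0

Write N = 21n. Stirling: N! ~ sqrt(2π N)(N/e)^N and (7N)! ~ sqrt(2π·7N)·(7N/e)^(7N).
  (N!)^7/(7N)! ~ (2π N)^(7/2) (N/e)^(7N) / [sqrt(2π·7N) (7N/e)^(7N)]
     = (2π N)^(7/2) / sqrt(2π·7N) · (N/(7N))^(7N)
     = (2π N)^((7−1)/2) / sqrt(7) · 7^(−7N).
Since 7^7 > 1, the factor 7^(−7N) decays exponentially, so the ratio → 0. Substituting N = 21n gives the stated form.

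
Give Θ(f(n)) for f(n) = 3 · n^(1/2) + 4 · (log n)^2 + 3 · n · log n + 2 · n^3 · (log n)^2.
f(n) ∈ Θ(n^3 · (log n)^2)

Compare the terms by growth order. For large n, n^a · (log n)^b dominates n^a' · (log n)^b' iff a > a', or (a = a' and b > b'). Ranking the 4 terms shows the dominant one is 2 · n^3 · (log n)^2. Hence f(n) ∈ Θ(n^3 · (log n)^2).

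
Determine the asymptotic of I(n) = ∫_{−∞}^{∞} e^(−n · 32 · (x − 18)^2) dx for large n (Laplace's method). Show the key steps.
I(n) = sqrt(π/(32n))

Here φ(x) = 32 · (x − 18)^2 has its unique minimum at x* = 18 with φ(x*) = 0 and φ''(x*) = 64. Laplace's method gives
  I(n) ~ e^(−n φ(x*)) · sqrt(2π / (n · φ''(x*))) = sqrt(2π / (64n)) = sqrt(π/(32n)).
This is exact: substituting u = (x − 18)·sqrt(32n) gives I(n) = (1/sqrt(32n)) ∫_{−∞}^{∞} e^(−u^2) du = sqrt(π/(32n)).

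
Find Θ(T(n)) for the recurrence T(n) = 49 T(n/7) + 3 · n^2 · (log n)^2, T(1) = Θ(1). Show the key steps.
T(n) = Θ(n^2 · (log n)^3)

Here log_7 49 = 2 and f(n) = 3 · n^2 · (log n)^2 = Θ(n^(log_7 49) · (log n)^2). This is the extended Case 2 of the master theorem (f matches the critical exponent up to log factors), giving T(n) = Θ(n^(log_7 49) · (log n)^(2+1)) = Θ(n^2 · (log n)^3).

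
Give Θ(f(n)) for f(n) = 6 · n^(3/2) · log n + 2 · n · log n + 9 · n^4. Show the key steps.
f(n) ∈ Θ(n^4)

Compare the terms by growth order. For large n, n^a · (log n)^b dominates n^a' · (log n)^b' iff a > a', or (a = a' and b > b'). Ranking the 3 terms shows the dominant one is 9 · n^4. Hence f(n) ∈ Θ(n^4).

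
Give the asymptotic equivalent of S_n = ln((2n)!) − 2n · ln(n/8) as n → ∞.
S_n ~ 2n · (ln 16 − 1) + O(ln n)

Stirling: ln((2n)!) = 2n ln(2n) − 2n + O(ln n).
  S_n = 2n ln(2n) − 2n − 2n ln(n/8) + O(ln n)
      = 2n ln(2n) − 2n ln n + 2n ln 8 − 2n + O(ln n)
      = 2n ln 2 + 2n ln 8 − 2n + O(ln n)
      = 2n (ln 16 − 1) + O(ln n).
Numerically ln(16) − 1 ≈ 1.7726.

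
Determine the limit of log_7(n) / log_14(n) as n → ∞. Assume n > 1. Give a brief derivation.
lim = ln(14) / ln(7) = log_7(14)

Change of base: log_7(n) = ln n / ln 7 and log_14(n) = ln n / ln 14. The ratio is (ln n / ln 7) · (ln 14 / ln n) = ln 14 / ln 7, a constant independent of n. So the limit is ln 14 / ln 7 = log_7(14).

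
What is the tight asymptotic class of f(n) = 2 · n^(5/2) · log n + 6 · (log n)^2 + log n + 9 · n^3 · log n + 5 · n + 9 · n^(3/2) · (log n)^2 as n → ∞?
f(n) ∈ Θ(n^3 · log n)

Compare the terms by growth order. For large n, n^a · (log n)^b dominates n^a' · (log n)^b' iff a > a', or (a = a' and b > b'). Ranking the 6 terms shows the dominant one is 9 · n^3 · log n. Hence f(n) ∈ Θ(n^3 · log n).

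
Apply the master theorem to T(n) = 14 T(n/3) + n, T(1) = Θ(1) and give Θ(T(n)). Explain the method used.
T(n) = Θ(n^(log_3 14))

Master theorem: compare f(n) = n to n^(log_3 14) where log_3 14 ≈ 2.402. Since 1 < log_3 14, we have f(n) = O(n^(log_3 14 − ε)) for some ε > 0 — Case 1. Hence T(n) = Θ(n^(log_3 14)).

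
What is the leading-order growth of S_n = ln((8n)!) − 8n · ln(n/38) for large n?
S_n ~ 8n · (ln 304 − 1) + O(ln n)

Stirling: ln((8n)!) = 8n ln(8n) − 8n + O(ln n).
  S_n = 8n ln(8n) − 8n − 8n ln(n/38) + O(ln n)
      = 8n ln(8n) − 8n ln n + 8n ln 38 − 8n + O(ln n)
      = 8n ln 8 + 8n ln 38 − 8n + O(ln n)
      = 8n (ln 304 − 1) + O(ln n).
Numerically ln(304) − 1 ≈ 4.7170.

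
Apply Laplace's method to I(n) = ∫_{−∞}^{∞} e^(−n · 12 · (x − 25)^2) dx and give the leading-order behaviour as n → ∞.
I(n) = sqrt(π/(12n))

Here φ(x) = 12 · (x − 25)^2 has its unique minimum at x* = 25 with φ(x*) = 0 and φ''(x*) = 24. Laplace's method gives
  I(n) ~ e^(−n φ(x*)) · sqrt(2π / (n · φ''(x*))) = sqrt(2π / (24n)) = sqrt(π/(12n)).
This is exact: substituting u = (x − 25)·sqrt(12n) gives I(n) = (1/sqrt(12n)) ∫_{−∞}^{∞} e^(−u^2) du = sqrt(π/(12n)).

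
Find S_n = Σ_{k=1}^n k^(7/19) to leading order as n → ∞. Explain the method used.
S_n ~ (19/26) · n^(26/19)

Integral comparison: Σ_{k=1}^n k^(7/19) = ∫_0^n x^(7/19) dx + O(n^(7/19)). The integral is n^(1 + 7/19) / (1 + 7/19) = n^((7+19)/19) / ((7+19)/19) = (19/26) · n^(26/19).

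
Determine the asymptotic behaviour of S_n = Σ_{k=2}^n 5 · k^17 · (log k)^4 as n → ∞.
S_n ~ 5 · n^18 · (log n)^4 / 18

By integral comparison, S_n = ∫_1^n 5 · x^17 · (log x)^4 dx + O(n^17 · (log n)^4). For the integral, the leading term of ∫_1^n x^17 (log x)^4 dx is n^18/18 · (log n)^4 (by repeated integration by parts; each step lowers the log-exponent and produces a relatively O(1/log n) correction). Hence S_n ~ 5 · n^18 · (log n)^4 / 18.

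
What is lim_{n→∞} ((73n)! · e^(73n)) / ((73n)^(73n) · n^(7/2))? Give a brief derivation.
lim = 0

Stirling: (73n)! ~ sqrt(2π·73n) · (73n/e)^(73n). Hence
  (73n)! · e^(73n) / (73n)^(73n) ~ sqrt(2π·73n).
Dividing by n^(7/2): sqrt(2π·73n) / n^(7/2) = sqrt(2π·73) · n^((1−7)/2), so the expression behaves like sqrt(2π·73) · n^((1−7)/2) → 0.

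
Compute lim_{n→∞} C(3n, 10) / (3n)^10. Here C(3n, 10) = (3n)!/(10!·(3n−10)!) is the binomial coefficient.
lim = 1/10! = 1/3628800

With N = 3n → ∞: C(N, 10) / N^10 = [N(N−1)…(N−9)] / (10! · N^10) = (1/10!) · 1 · (1 − 1/(3n)) · … · (1 − 9/(3n)). Each factor → 1 as N → ∞, so the limit is 1/10! = 1/3628800.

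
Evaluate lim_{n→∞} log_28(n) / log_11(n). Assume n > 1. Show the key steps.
lim = ln(11) / ln(28) = log_28(11)

Change of base: log_28(n) = ln n / ln 28 and log_11(n) = ln n / ln 11. The ratio is (ln n / ln 28) · (ln 11 / ln n) = ln 11 / ln 28, a constant independent of n. So the limit is ln 11 / ln 28 = log_28(11).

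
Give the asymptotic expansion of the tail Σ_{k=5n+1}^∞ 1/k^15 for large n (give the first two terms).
Σ_{k>5n} 1/k^15 = 1/(14 · (5n)^14) − 1/(2 · (5n)^15) + O(1/(5n)^16)

Compare to the integral: ∫_{5n}^∞ x^(−15) dx = [−x^(−14)/14]_{5n}^∞ = 1/((15−1)·(5n)^14). The Euler-Maclaurin correction adds −f(5n)/2 = −1/(2·(5n)^15). Euler-Maclaurin then gives
  Σ_{k>5n} 1/k^15 = ∫_{5n}^∞ dx/x^15 − 1/(2·(5n)^15) + O(1/(5n)^16).
(Equivalently this is ζ(15) − Σ_{k≤5n} 1/k^15.)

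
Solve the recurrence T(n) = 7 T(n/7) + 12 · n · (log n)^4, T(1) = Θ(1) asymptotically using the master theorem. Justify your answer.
T(n) = Θ(n · (log n)^5)

Here log_7 7 = 1 and f(n) = 12 · n · (log n)^4 = Θ(n^(log_7 7) · (log n)^4). This is the extended Case 2 of the master theorem (f matches the critical exponent up to log factors), giving T(n) = Θ(n^(log_7 7) · (log n)^(4+1)) = Θ(n · (log n)^5).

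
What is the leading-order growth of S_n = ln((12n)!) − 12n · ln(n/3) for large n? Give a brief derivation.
S_n ~ 12n · (ln 36 − 1) + O(ln n)

Stirling: ln((12n)!) = 12n ln(12n) − 12n + O(ln n).
  S_n = 12n ln(12n) − 12n − 12n ln(n/3) + O(ln n)
      = 12n ln(12n) − 12n ln n + 12n ln 3 − 12n + O(ln n)
      = 12n ln 12 + 12n ln 3 − 12n + O(ln n)
      = 12n (ln 36 − 1) + O(ln n).
Numerically ln(36) − 1 ≈ 2.5835.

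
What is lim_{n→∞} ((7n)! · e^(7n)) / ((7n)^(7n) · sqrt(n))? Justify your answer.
lim = sqrt(2π·7)

Stirling: (7n)! ~ sqrt(2π·7n) · (7n/e)^(7n). Hence
  (7n)! · e^(7n) / (7n)^(7n) ~ sqrt(2π·7n).
Dividing by sqrt(n): sqrt(2π·7n) / sqrt(n) = sqrt(2π·7) · n^((1−1)/2), so the limit is sqrt(2π·7).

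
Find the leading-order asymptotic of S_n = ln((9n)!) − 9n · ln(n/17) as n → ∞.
S_n ~ 9n · (ln 153 − 1) + O(ln n)

Stirling: ln((9n)!) = 9n ln(9n) − 9n + O(ln n).
  S_n = 9n ln(9n) − 9n − 9n ln(n/17) + O(ln n)
      = 9n ln(9n) − 9n ln n + 9n ln 17 − 9n + O(ln n)
      = 9n ln 9 + 9n ln 17 − 9n + O(ln n)
      = 9n (ln 153 − 1) + O(ln n).
Numerically ln(153) − 1 ≈ 4.0304.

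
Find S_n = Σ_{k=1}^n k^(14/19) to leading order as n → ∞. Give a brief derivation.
S_n ~ (19/33) · n^(33/19)

Integral comparison: Σ_{k=1}^n k^(14/19) = ∫_0^n x^(14/19) dx + O(n^(14/19)). The integral is n^(1 + 14/19) / (1 + 14/19) = n^((14+19)/19) / ((14+19)/19) = (19/33) · n^(33/19).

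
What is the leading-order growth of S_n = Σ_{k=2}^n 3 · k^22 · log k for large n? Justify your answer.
S_n ~ 3 · n^23 log n / 23 − 3 · n^23 / 529

By integral comparison, S_n = ∫_1^n 3 · x^22 · log x dx + O(n^22 · log n). For the integral, ∫ x^22 log x dx = n^23 log n / 23 − n^23/529 (integration by parts). Hence S_n ~ 3 · n^23 log n / 23 − 3 · n^23 / 529.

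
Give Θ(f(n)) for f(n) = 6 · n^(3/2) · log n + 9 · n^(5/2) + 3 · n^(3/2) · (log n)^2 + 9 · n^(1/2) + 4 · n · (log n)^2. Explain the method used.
f(n) ∈ Θ(n^(5/2))

Compare the terms by growth order. For large n, n^a · (log n)^b dominates n^a' · (log n)^b' iff a > a', or (a = a' and b > b'). Ranking the 5 terms shows the dominant one is 9 · n^(5/2). Hence f(n) ∈ Θ(n^(5/2)).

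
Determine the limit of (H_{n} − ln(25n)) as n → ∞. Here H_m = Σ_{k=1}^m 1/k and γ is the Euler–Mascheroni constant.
lim = −ln 25 + γ

By Euler-Maclaurin, H_m = ln m + γ + O(1/m). So
  H_{n} − ln(25n) = ln(n) + γ − ln(25n) + O(1/n)
                       = ln(1/25) + γ + O(1/n).
Hence the limit is ln(1/25) + γ.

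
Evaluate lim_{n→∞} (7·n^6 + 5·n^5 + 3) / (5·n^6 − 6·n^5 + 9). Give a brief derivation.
lim = 7/5

For large n the leading n^6 terms dominate both numerator and denominator. Dividing top and bottom by n^6, every other term tends to 0, leaving 7/5.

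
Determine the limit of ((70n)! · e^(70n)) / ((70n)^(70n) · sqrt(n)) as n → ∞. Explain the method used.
lim = sqrt(2π·70)

Stirling: (70n)! ~ sqrt(2π·70n) · (70n/e)^(70n). Hence
  (70n)! · e^(70n) / (70n)^(70n) ~ sqrt(2π·70n).
Dividing by sqrt(n): sqrt(2π·70n) / sqrt(n) = sqrt(2π·70) · n^((1−1)/2), so the limit is sqrt(2π·70).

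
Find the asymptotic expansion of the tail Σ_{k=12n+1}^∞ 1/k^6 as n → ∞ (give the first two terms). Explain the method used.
Σ_{k>12n} 1/k^6 = 1/(5 · (12n)^5) − 1/(2 · (12n)^6) + O(1/(12n)^7)

Compare to the integral: ∫_{12n}^∞ x^(−6) dx = [−x^(−5)/5]_{12n}^∞ = 1/((6−1)·(12n)^5). The Euler-Maclaurin correction adds −f(12n)/2 = −1/(2·(12n)^6). Euler-Maclaurin then gives
  Σ_{k>12n} 1/k^6 = ∫_{12n}^∞ dx/x^6 − 1/(2·(12n)^6) + O(1/(12n)^7).
(Equivalently this is ζ(6) − Σ_{k≤12n} 1/k^6.)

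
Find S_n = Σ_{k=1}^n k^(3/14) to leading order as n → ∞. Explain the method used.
S_n ~ (14/17) · n^(17/14)

Integral comparison: Σ_{k=1}^n k^(3/14) = ∫_0^n x^(3/14) dx + O(n^(3/14)). The integral is n^(1 + 3/14) / (1 + 3/14) = n^((3+14)/14) / ((3+14)/14) = (14/17) · n^(17/14).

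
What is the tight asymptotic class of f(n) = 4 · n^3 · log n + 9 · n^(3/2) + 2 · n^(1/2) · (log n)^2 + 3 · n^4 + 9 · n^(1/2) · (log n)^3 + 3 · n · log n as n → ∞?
f(n) ∈ Θ(n^4)

Compare the terms by growth order. For large n, n^a · (log n)^b dominates n^a' · (log n)^b' iff a > a', or (a = a' and b > b'). Ranking the 6 terms shows the dominant one is 3 · n^4. Hence f(n) ∈ Θ(n^4).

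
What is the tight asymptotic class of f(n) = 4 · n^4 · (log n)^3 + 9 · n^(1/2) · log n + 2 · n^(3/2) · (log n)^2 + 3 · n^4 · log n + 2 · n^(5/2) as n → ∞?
f(n) ∈ Θ(n^4 · (log n)^3)

Compare the terms by growth order. For large n, n^a · (log n)^b dominates n^a' · (log n)^b' iff a > a', or (a = a' and b > b'). Ranking the 5 terms shows the dominant one is 4 · n^4 · (log n)^3. Hence f(n) ∈ Θ(n^4 · (log n)^3).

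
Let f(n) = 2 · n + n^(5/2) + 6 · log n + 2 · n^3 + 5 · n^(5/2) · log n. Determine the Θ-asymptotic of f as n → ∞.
f(n) ∈ Θ(n^3)

Compare the terms by growth order. For large n, n^a · (log n)^b dominates n^a' · (log n)^b' iff a > a', or (a = a' and b > b'). Ranking the 5 terms shows the dominant one is 2 · n^3. Hence f(n) ∈ Θ(n^3).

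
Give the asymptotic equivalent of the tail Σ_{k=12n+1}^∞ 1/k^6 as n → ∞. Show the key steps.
Σ_{k>12n} 1/k^6 ~ 1/(5 · (12n)^5)

Compare to the integral: ∫_{12n}^∞ x^(−6) dx = [−x^(−5)/5]_{12n}^∞ = 1/((6−1)·(12n)^5). Euler-Maclaurin then gives
  Σ_{k>12n} 1/k^6 = ∫_{12n}^∞ dx/x^6 − 1/(2·(12n)^6) + O(1/(12n)^7).
(Equivalently this is ζ(6) − Σ_{k≤12n} 1/k^6.)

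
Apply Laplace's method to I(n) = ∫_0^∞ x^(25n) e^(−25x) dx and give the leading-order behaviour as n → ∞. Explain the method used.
I(n) ~ (sqrt(2π·25n) / 25) · (25n/(25e))^(25n)

Write the integrand as exp(25n ln x − 25x) and set f(x) = 25n ln x − 25x. Then f'(x) = 25n/x − 25 = 0 at x* = 25n/25, and f''(x*) = −25n/x*^2 = −25^2/(25n). Laplace's method (interior maximum) gives
  I(n) ~ e^(f(x*)) · sqrt(2π / |f''(x*)|)
        = exp(25n ln(25n/25) − 25n) · sqrt(2π · 25n / 25^2)
        = (25n/25)^(25n) e^(−25n) · sqrt(2π·25n) / 25
        = (sqrt(2π·25n) / 25) · (25n/(25e))^(25n).
This matches Γ(25n+1)/25^(25n+1) with Stirling applied to Γ.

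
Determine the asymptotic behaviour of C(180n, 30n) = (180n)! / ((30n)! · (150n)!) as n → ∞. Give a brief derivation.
C(180n, 30n) ~ (46656/3125)^(30n) · sqrt(3/(5π·30n))

Write N = 30n. Apply Stirling to each factorial:
  (6N)! ~ sqrt(2π·6N) · (6N/e)^(6N),
  N! ~ sqrt(2π N) · (N/e)^N,
  (5N)! ~ sqrt(2π·5N) · (5N/e)^(5N).
The exponential factors combine to (6N)^(6N) / (N^N · (5N)^(5N)) = 6^(6N)/5^(5N) = (6^6/5^5)^N = (46656/3125)^N.
The square-root prefactors combine to sqrt(2π·6N) / (sqrt(2π N)·sqrt(2π·5N)) = sqrt(6 / (2π·5·N)) = sqrt(3/(5π·30n)).
Substituting N = 30n: C(180n, 30n) ~ (46656/3125)^(30n) · sqrt(3/(5π·30n)).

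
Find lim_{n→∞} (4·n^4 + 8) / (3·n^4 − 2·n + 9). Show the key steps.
lim = 4/3

For large n the leading n^4 terms dominate both numerator and denominator. Dividing top and bottom by n^4, every other term tends to 0, leaving 4/3.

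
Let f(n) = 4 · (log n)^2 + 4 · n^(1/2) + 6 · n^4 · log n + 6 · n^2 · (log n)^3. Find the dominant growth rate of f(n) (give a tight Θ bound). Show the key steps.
f(n) ∈ Θ(n^4 · log n)

Compare the terms by growth order. For large n, n^a · (log n)^b dominates n^a' · (log n)^b' iff a > a', or (a = a' and b > b'). Ranking the 4 terms shows the dominant one is 6 · n^4 · log n. Hence f(n) ∈ Θ(n^4 · log n).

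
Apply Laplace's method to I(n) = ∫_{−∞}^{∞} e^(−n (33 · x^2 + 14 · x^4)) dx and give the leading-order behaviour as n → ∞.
I(n) ~ sqrt(π/(33n))

φ(x) = 33 · x^2 + 14 · x^4 has its unique global minimum at x* = 0 (since φ'(x) = 66x + 56x^3 = 0 only at x = 0 for real x with both coefficients positive, and φ → ∞ as |x| → ∞). At x* = 0, φ(0) = 0 and φ''(0) = 66. Laplace's method then gives
  I(n) ~ sqrt(2π / (n · φ''(0))) · e^(−n φ(0)) = sqrt(2π / (66n)) = sqrt(π/(33n)).
The 14 · x^4 term contributes only at subleading order (an O(1/n) relative correction).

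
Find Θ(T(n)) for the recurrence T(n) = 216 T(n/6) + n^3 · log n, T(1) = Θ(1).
T(n) = Θ(n^3 · (log n)^2)

Here log_6 216 = 3 and f(n) = n^3 · log n = Θ(n^(log_6 216) · (log n)^1). This is the extended Case 2 of the master theorem (f matches the critical exponent up to log factors), giving T(n) = Θ(n^(log_6 216) · (log n)^(1+1)) = Θ(n^3 · (log n)^2).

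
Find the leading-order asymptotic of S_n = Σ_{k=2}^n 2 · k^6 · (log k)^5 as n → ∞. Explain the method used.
S_n ~ 2 · n^7 · (log n)^5 / 7

By integral comparison, S_n = ∫_1^n 2 · x^6 · (log x)^5 dx + O(n^6 · (log n)^5). For the integral, the leading term of ∫_1^n x^6 (log x)^5 dx is n^7/7 · (log n)^5 (by repeated integration by parts; each step lowers the log-exponent and produces a relatively O(1/log n) correction). Hence S_n ~ 2 · n^7 · (log n)^5 / 7.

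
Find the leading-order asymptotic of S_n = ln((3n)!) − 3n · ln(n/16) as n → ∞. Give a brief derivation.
S_n ~ 3n · (ln 48 − 1) + O(ln n)

Stirling: ln((3n)!) = 3n ln(3n) − 3n + O(ln n).
  S_n = 3n ln(3n) − 3n − 3n ln(n/16) + O(ln n)
      = 3n ln(3n) − 3n ln n + 3n ln 16 − 3n + O(ln n)
      = 3n ln 3 + 3n ln 16 − 3n + O(ln n)
      = 3n (ln 48 − 1) + O(ln n).
Numerically ln(48) − 1 ≈ 2.8712.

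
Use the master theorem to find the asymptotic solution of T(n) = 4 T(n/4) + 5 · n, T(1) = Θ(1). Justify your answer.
T(n) = Θ(n log n)

log_4 4 = 1, and f(n) = 5 · n = Θ(n^(log_4 4)). This is Case 2 of the master theorem: T(n) = Θ(f(n) · log n) = Θ(n log n).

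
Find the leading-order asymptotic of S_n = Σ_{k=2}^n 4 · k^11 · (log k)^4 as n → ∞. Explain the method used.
S_n ~ n^12 · (log n)^4 / 3

By integral comparison, S_n = ∫_1^n 4 · x^11 · (log x)^4 dx + O(n^11 · (log n)^4). For the integral, the leading term of ∫_1^n x^11 (log x)^4 dx is n^12/12 · (log n)^4 (by repeated integration by parts; each step lowers the log-exponent and produces a relatively O(1/log n) correction). Hence S_n ~ n^12 · (log n)^4 / 3.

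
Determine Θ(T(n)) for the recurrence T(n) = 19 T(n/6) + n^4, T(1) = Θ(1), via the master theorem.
T(n) = Θ(n^4)

log_6 19 ≈ 1.643. f(n) = n^4 dominates n^(log_6 19) since 4 > 1.643, and the regularity condition a·f(n/b) = 19·(n/6)^4 = (19/1296)·n^4 ≤ c·f(n) holds with c = 19/1296 ≈ 0.0147 < 1. So this is Case 3: T(n) = Θ(f(n)) = Θ(n^4).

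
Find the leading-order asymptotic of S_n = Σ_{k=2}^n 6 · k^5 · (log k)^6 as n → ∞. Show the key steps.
S_n ~ n^6 · (log n)^6

By integral comparison, S_n = ∫_1^n 6 · x^5 · (log x)^6 dx + O(n^5 · (log n)^6). For the integral, the leading term of ∫_1^n x^5 (log x)^6 dx is n^6/6 · (log n)^6 (by repeated integration by parts; each step lowers the log-exponent and produces a relatively O(1/log n) correction). Hence S_n ~ n^6 · (log n)^6.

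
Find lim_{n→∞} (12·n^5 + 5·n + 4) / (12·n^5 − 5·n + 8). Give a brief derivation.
lim = 12/12 = 1

For large n the leading n^5 terms dominate both numerator and denominator. Dividing top and bottom by n^5, every other term tends to 0, leaving 12/12 = 1.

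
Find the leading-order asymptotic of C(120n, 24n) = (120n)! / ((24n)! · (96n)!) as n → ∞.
C(120n, 24n) ~ (3125/256)^(24n) · sqrt(5/(8π·24n))

Write N = 24n. Apply Stirling to each factorial:
  (5N)! ~ sqrt(2π·5N) · (5N/e)^(5N),
  N! ~ sqrt(2π N) · (N/e)^N,
  (4N)! ~ sqrt(2π·4N) · (4N/e)^(4N).
The exponential factors combine to (5N)^(5N) / (N^N · (4N)^(4N)) = 5^(5N)/4^(4N) = (5^5/4^4)^N = (3125/256)^N.
The square-root prefactors combine to sqrt(2π·5N) / (sqrt(2π N)·sqrt(2π·4N)) = sqrt(5 / (2π·4·N)) = sqrt(5/(8π·24n)).
Substituting N = 24n: C(120n, 24n) ~ (3125/256)^(24n) · sqrt(5/(8π·24n)).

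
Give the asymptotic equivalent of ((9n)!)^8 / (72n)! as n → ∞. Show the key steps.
((9n)!)^8/(72n)! ~ ((2π·9n)^(7/2) / sqrt(8)) · 8^(−8·9n)  →  0

Write N = 9n. Stirling: N! ~ sqrt(2π N)(N/e)^N and (8N)! ~ sqrt(2π·8N)·(8N/e)^(8N).
  (N!)^8/(8N)! ~ (2π N)^(8/2) (N/e)^(8N) / [sqrt(2π·8N) (8N/e)^(8N)]
     = (2π N)^(8/2) / sqrt(2π·8N) · (N/(8N))^(8N)
     = (2π N)^((8−1)/2) / sqrt(8) · 8^(−8N).
Since 8^8 > 1, the factor 8^(−8N) decays exponentially, so the ratio → 0. Substituting N = 9n gives the stated form.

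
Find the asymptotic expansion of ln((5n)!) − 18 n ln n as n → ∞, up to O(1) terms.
ln((5n)!) − 18 n ln n = −13 n ln n + 5(ln 5 − 1) n + (1/2) ln(2π·5n) + O(1/n)

Stirling: ln((5n)!) = 5n ln(5n) − 5n + (1/2) ln(2π·5n) + O(1/n).
Expand 5n ln(5n) = 5n (ln n + ln 5) = 5n ln n + 5n ln 5.
Subtract 18n ln n: leading term is (5 − 18) n ln n = −13 n ln n. The next term is 5n ln 5 − 5n = 5(ln 5 − 1) n. Then the (1/2) ln(2π·5n) correction.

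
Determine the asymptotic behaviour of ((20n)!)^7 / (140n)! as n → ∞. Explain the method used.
((20n)!)^7/(140n)! ~ ((2π·20n)^(6/2) / sqrt(7)) · 7^(−7·20n)  →  0

Write N = 20n. Stirling: N! ~ sqrt(2π N)(N/e)^N and (7N)! ~ sqrt(2π·7N)·(7N/e)^(7N).
  (N!)^7/(7N)! ~ (2π N)^(7/2) (N/e)^(7N) / [sqrt(2π·7N) (7N/e)^(7N)]
     = (2π N)^(7/2) / sqrt(2π·7N) · (N/(7N))^(7N)
     = (2π N)^((7−1)/2) / sqrt(7) · 7^(−7N).
Since 7^7 > 1, the factor 7^(−7N) decays exponentially, so the ratio → 0. Substituting N = 20n gives the stated form.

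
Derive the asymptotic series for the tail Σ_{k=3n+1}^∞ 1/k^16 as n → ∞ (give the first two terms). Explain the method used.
Σ_{k>3n} 1/k^16 = 1/(15 · (3n)^15) − 1/(2 · (3n)^16) + O(1/(3n)^17)

Compare to the integral: ∫_{3n}^∞ x^(−16) dx = [−x^(−15)/15]_{3n}^∞ = 1/((16−1)·(3n)^15). The Euler-Maclaurin correction adds −f(3n)/2 = −1/(2·(3n)^16). Euler-Maclaurin then gives
  Σ_{k>3n} 1/k^16 = ∫_{3n}^∞ dx/x^16 − 1/(2·(3n)^16) + O(1/(3n)^17).
(Equivalently this is ζ(16) − Σ_{k≤3n} 1/k^16.)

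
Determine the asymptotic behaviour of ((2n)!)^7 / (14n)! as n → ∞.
((2n)!)^7/(14n)! ~ ((2π·2n)^(6/2) / sqrt(7)) · 7^(−7·2n)  →  0

Write N = 2n. Stirling: N! ~ sqrt(2π N)(N/e)^N and (7N)! ~ sqrt(2π·7N)·(7N/e)^(7N).
  (N!)^7/(7N)! ~ (2π N)^(7/2) (N/e)^(7N) / [sqrt(2π·7N) (7N/e)^(7N)]
     = (2π N)^(7/2) / sqrt(2π·7N) · (N/(7N))^(7N)
     = (2π N)^((7−1)/2) / sqrt(7) · 7^(−7N).
Since 7^7 > 1, the factor 7^(−7N) decays exponentially, so the ratio → 0. Substituting N = 2n gives the stated form.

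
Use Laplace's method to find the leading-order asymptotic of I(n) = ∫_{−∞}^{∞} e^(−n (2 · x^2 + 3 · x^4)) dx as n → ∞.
I(n) ~ sqrt(π/(2n))

φ(x) = 2 · x^2 + 3 · x^4 has its unique global minimum at x* = 0 (since φ'(x) = 4x + 12x^3 = 0 only at x = 0 for real x with both coefficients positive, and φ → ∞ as |x| → ∞). At x* = 0, φ(0) = 0 and φ''(0) = 4. Laplace's method then gives
  I(n) ~ sqrt(2π / (n · φ''(0))) · e^(−n φ(0)) = sqrt(2π / (4n)) = sqrt(π/(2n)).
The 3 · x^4 term contributes only at subleading order (an O(1/n) relative correction).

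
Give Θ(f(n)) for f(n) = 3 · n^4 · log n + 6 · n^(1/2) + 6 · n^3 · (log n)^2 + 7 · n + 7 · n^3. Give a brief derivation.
f(n) ∈ Θ(n^4 · log n)

Compare the terms by growth order. For large n, n^a · (log n)^b dominates n^a' · (log n)^b' iff a > a', or (a = a' and b > b'). Ranking the 5 terms shows the dominant one is 3 · n^4 · log n. Hence f(n) ∈ Θ(n^4 · log n).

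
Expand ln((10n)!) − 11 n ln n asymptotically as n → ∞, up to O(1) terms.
ln((10n)!) − 11 n ln n = −n ln n + 10(ln 10 − 1) n + (1/2) ln(2π·10n) + O(1/n)

Stirling: ln((10n)!) = 10n ln(10n) − 10n + (1/2) ln(2π·10n) + O(1/n).
Expand 10n ln(10n) = 10n (ln n + ln 10) = 10n ln n + 10n ln 10.
Subtract 11n ln n: leading term is (10 − 11) n ln n = −n ln n. The next term is 10n ln 10 − 10n = 10(ln 10 − 1) n. Then the (1/2) ln(2π·10n) correction.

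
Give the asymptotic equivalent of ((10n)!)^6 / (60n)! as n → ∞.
((10n)!)^6/(60n)! ~ ((2π·10n)^(5/2) / sqrt(6)) · 6^(−6·10n)  →  0

Write N = 10n. Stirling: N! ~ sqrt(2π N)(N/e)^N and (6N)! ~ sqrt(2π·6N)·(6N/e)^(6N).
  (N!)^6/(6N)! ~ (2π N)^(6/2) (N/e)^(6N) / [sqrt(2π·6N) (6N/e)^(6N)]
     = (2π N)^(6/2) / sqrt(2π·6N) · (N/(6N))^(6N)
     = (2π N)^((6−1)/2) / sqrt(6) · 6^(−6N).
Since 6^6 > 1, the factor 6^(−6N) decays exponentially, so the ratio → 0. Substituting N = 10n gives the stated form.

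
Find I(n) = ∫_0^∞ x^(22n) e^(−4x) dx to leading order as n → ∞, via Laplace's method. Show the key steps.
I(n) ~ (sqrt(2π·22n) / 4) · (22n/(4e))^(22n)

Write the integrand as exp(22n ln x − 4x) and set f(x) = 22n ln x − 4x. Then f'(x) = 22n/x − 4 = 0 at x* = 22n/4, and f''(x*) = −22n/x*^2 = −4^2/(22n). Laplace's method (interior maximum) gives
  I(n) ~ e^(f(x*)) · sqrt(2π / |f''(x*)|)
        = exp(22n ln(22n/4) − 22n) · sqrt(2π · 22n / 4^2)
        = (22n/4)^(22n) e^(−22n) · sqrt(2π·22n) / 4
        = (sqrt(2π·22n) / 4) · (22n/(4e))^(22n).
This matches Γ(22n+1)/4^(22n+1) with Stirling applied to Γ.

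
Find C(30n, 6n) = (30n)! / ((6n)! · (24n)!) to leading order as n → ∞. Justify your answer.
C(30n, 6n) ~ (3125/256)^(6n) · sqrt(5/(8π·6n))

Write N = 6n. Apply Stirling to each factorial:
  (5N)! ~ sqrt(2π·5N) · (5N/e)^(5N),
  N! ~ sqrt(2π N) · (N/e)^N,
  (4N)! ~ sqrt(2π·4N) · (4N/e)^(4N).
The exponential factors combine to (5N)^(5N) / (N^N · (4N)^(4N)) = 5^(5N)/4^(4N) = (5^5/4^4)^N = (3125/256)^N.
The square-root prefactors combine to sqrt(2π·5N) / (sqrt(2π N)·sqrt(2π·4N)) = sqrt(5 / (2π·4·N)) = sqrt(5/(8π·6n)).
Substituting N = 6n: C(30n, 6n) ~ (3125/256)^(6n) · sqrt(5/(8π·6n)).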